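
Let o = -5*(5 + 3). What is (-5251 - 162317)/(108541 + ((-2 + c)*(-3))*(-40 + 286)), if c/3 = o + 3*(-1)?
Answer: -167568/205219 ≈ -0.81653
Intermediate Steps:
o = -40 (o = -5*8 = -40)
c = -129 (c = 3*(-40 + 3*(-1)) = 3*(-40 - 3) = 3*(-43) = -129)
(-5251 - 162317)/(108541 + ((-2 + c)*(-3))*(-40 + 286)) = (-5251 - 162317)/(108541 + ((-2 - 129)*(-3))*(-40 + 286)) = -167568/(108541 - 131*(-3)*246) = -167568/(108541 + 393*246) = -167568/(108541 + 96678) = -167568/205219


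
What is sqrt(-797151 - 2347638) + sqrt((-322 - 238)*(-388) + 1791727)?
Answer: 3*sqrt(223223) + 3*I*sqrt(349421) ≈ 1417.4 + 1773.4*I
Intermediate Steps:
sqrt(-797151 - 2347638) + sqrt((-322 - 238)*(-388) + 1791727) = sqrt(-3144789) + sqrt(-560*(-388) + 1791727) = 3*I*sqrt(349421) + sqrt(217280 + 1791727) = 3*I*sqrt(349421) + sqrt(2009007) = 3*I*sqrt(349421) + 3*sqrt(223223) = 3*sqrt(223223) + 3*I*sqrt(349421)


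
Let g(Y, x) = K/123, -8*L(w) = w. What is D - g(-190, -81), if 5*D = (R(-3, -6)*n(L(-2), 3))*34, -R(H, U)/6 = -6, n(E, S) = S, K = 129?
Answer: 150337/205 ≈ 733.35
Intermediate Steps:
L(w) = -w/8
R(H, U) = 36 (R(H, U) = -6*(-6) = 36)
g(Y, x) = 43/41 (g(Y, x) = 129/123 = 129*(1/123) = 43/41)
D = 3672/5 (D = ((36*3)*34)/5 = (108*34)/5 = (⅕)*3672 = 3672/5 ≈ 734.40)
D - g(-190, -81) = 3672/5 - 1*43/41 = 3672/5 - 43/41 = 150337/205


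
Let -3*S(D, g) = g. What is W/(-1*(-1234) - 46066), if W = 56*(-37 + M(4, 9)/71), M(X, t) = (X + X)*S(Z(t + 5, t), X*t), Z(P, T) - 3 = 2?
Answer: 19061/397884 ≈ 0.047906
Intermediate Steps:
Z(P, T) = 5 (Z(P, T) = 3 + 2 = 5)
S(D, g) = -g/3
M(X, t) = -2*t*X²/3 (M(X, t) = (X + X)*(-X*t/3) = (2*X)*(-X*t/3) = -2*t*X²/3)
W = -152488/71 (W = 56*(-37 - ⅔*9*4²/71) = 56*(-37 - ⅔*9*16*(1/71)) = 56*(-37 - 96*1/71) = 56*(-37 - 96/71) = 56*(-2723/71) = -152488/71 ≈ -2147.7)
W/(-1*(-1234) - 46066) = -152488/(71*(-1*(-1234) - 46066)) = -152488/(71*(1234 - 46066)) = -152488/71/(-44832) = -152488/71*(-1/44832) = 19061/397884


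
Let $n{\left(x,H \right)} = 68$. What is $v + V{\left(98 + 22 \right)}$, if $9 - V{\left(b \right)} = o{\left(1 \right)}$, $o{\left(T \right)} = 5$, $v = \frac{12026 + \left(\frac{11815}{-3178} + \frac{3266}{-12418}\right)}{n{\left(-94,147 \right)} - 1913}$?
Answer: $- \frac{1869331867}{742977810} \approx -2.516$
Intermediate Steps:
$v = - \frac{4841243107}{742977810}$ ($v = \frac{12026 + \left(\frac{11815}{-3178} + \frac{3266}{-12418}\right)}{68 - 1913} = \frac{12026 + \left(11815 \left(- \frac{1}{3178}\right) + 3266 \left(- \frac{1}{12418}\right)\right)}{-1845} = \left(12026 - \frac{1603041}{402698}\right) \left(- \frac{1}{1845}\right) = \frac{4841243107}{402698} \left(- \frac{1}{1845}\right) = - \frac{4841243107}{742977810} \approx -6.516$)
$V{\left(b \right)} = 4$ ($V{\left(b \right)} = 9 - 5 = 4$)
$v + V{\left(98 + 22 \right)} = - \frac{4841243107}{742977810} + 4 = - \frac{1869331867}{742977810}$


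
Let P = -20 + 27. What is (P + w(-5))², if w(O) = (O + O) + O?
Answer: 64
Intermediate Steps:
w(O) = 3*O (w(O) = 2*O + O = 3*O)
P = 7
(P + w(-5))² = (7 + 3*(-5))² = (7 - 15)² = (-8)² = 64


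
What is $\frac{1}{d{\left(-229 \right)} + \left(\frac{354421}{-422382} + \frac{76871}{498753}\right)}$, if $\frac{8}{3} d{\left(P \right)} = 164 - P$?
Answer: $\frac{280885719528}{41203133435051} \approx 0.0068171$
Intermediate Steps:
$d{\left(P \right)} = \frac{123}{2} - \frac{3 P}{8}$ ($d{\left(P \right)} = \frac{3 \left(164 - P\right)}{8} = \frac{123}{2} - \frac{3 P}{8}$)
$\frac{1}{d{\left(-229 \right)} + \left(\frac{354421}{-422382} + \frac{76871}{498753}\right)} = \frac{1}{\left(\frac{123}{2} - - \frac{687}{8}\right) + \left(\frac{354421}{-422382} + \frac{76871}{498753}\right)} = \frac{1}{\left(\frac{123}{2} + \frac{687}{8}\right) + \left(354421 \left(- \frac{1}{422382}\right) + 76871 \cdot \frac{1}{498753}\right)} = \frac{1}{\frac{1179}{8} + \left(- \frac{354421}{422382} + \frac{76871}{498753}\right)} = \frac{1}{\frac{1179}{8} - \frac{48099870097}{70221429882}} = \frac{1}{\frac{41203133435051}{280885719528}} = \frac{280885719528}{41203133435051}$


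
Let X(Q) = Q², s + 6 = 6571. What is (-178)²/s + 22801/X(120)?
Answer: 121187633/18907200 ≈ 6.4096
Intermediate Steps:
s = 6565 (s = -6 + 6571 = 6565)
(-178)²/s + 22801/X(120) = (-178)²/6565 + 22801/(120²) = 31684*(1/6565) + 22801/14400 = 31684/6565 + 22801*(1/14400) = 31684/6565 + 22801/14400 = 121187633/18907200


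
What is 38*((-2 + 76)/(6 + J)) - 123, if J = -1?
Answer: 2197/5 ≈ 439.40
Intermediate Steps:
38*((-2 + 76)/(6 + J)) - 123 = 38*((-2 + 76)/(6 - 1)) - 123 = 38*(74/5) - 123 = 2812/5 - 123 = 2197/5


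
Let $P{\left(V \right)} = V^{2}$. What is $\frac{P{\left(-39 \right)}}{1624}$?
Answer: $\frac{1521}{1624} \approx 0.93658$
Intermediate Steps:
$\frac{P{\left(-39 \right)}}{1624} = \frac{\left(-39\right)^{2}}{1624} = 1521 \cdot \frac{1}{1624} = \frac{1521}{1624}$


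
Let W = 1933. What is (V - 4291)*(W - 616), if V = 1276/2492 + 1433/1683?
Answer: -1974500170037/349503 ≈ -5.6494e+6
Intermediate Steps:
V = 1429636/1048509 (V = 1276*(1/2492) + 1433*(1/1683) = 319/623 + 1433/1683 = 1429636/1048509 ≈ 1.3635)
(V - 4291)*(W - 616) = (1429636/1048509 - 4291)*(1933 - 616) = -4497722483/1048509*1317 = -1974500170037/349503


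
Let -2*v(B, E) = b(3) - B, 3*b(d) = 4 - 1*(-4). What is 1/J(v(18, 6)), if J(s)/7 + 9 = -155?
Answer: -1/1148 ≈ -0.00087108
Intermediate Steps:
b(d) = 8/3 (b(d) = (4 - 1*(-4))/3 = (4 + 4)/3 = (⅓)*8 = 8/3)
v(B, E) = -4/3 + B/2 (v(B, E) = -(8/3 - B)/2 = -4/3 + B/2)
J(s) = -1148 (J(s) = -63 + 7*(-155) = -63 - 1085 = -1148)
1/J(v(18, 6)) = 1/(-1148) = -1/1148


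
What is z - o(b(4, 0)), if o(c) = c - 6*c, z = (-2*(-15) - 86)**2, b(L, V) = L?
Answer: 3156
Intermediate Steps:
z = 3136 (z = (30 - 86)**2 = (-56)**2 = 3136)
o(c) = -5*c
z - o(b(4, 0)) = 3136 - (-5)*4 = 3136 - 1*(-20) = 3136 + 20 = 3156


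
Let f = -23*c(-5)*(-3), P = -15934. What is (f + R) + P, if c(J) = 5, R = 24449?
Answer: 8860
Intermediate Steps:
f = 345 (f = -23*5*(-3) = -115*(-3) = 345)
(f + R) + P = (345 + 24449) - 15934 = 24794 - 15934 = 8860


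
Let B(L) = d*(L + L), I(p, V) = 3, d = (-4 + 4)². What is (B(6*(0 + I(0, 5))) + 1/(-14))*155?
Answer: -155/14 ≈ -11.071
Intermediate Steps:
d = 0 (d = 0² = 0)
B(L) = 0 (B(L) = 0*(L + L) = 0*(2*L) = 0)
(B(6*(0 + I(0, 5))) + 1/(-14))*155 = (0 + 1/(-14))*155 = (0 - 1/14)*155 = -1/14*155 = -155/14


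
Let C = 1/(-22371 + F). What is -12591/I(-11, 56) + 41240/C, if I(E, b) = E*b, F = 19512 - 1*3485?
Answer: -161161948369/616 ≈ -2.6163e+8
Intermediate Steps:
F = 16027 (F = 19512 - 3485 = 16027)
C = -1/6344 (C = 1/(-22371 + 16027) = 1/(-6344) = -1/6344 ≈ -0.00015763)
-12591/I(-11, 56) + 41240/C = -12591/((-11*56)) + 41240/(-1/6344) = -12591/(-616) + 41240*(-6344) = -12591*(-1/616) - 261626560 = 12591/616 - 261626560 = -161161948369/616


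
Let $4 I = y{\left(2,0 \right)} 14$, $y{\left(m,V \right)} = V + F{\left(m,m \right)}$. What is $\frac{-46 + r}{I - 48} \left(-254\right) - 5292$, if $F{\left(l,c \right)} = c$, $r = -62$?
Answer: $- \frac{244404}{41} \approx -5961.1$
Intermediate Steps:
$y{\left(m,V \right)} = V + m$
$I = 7$ ($I = \frac{\left(0 + 2\right) 14}{4} = \frac{2 \cdot 14}{4} = \frac{1}{4} \cdot 28 = 7$)
$\frac{-46 + r}{I - 48} \left(-254\right) - 5292 = \frac{-46 - 62}{7 - 48} \left(-254\right) - 5292 = - \frac{108}{-41} \left(-254\right) - 5292 = \left(-108\right) \left(- \frac{1}{41}\right) \left(-254\right) - 5292 = \frac{108}{41} \left(-254\right) - 5292 = - \frac{27432}{41} - 5292 = - \frac{244404}{41}$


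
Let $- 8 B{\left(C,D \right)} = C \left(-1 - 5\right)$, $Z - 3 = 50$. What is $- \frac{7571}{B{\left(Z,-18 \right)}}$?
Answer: $- \frac{30284}{159} \approx -190.47$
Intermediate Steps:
$Z = 53$ ($Z = 3 + 50 = 53$)
$B{\left(C,D \right)} = \frac{3 C}{4}$ ($B{\left(C,D \right)} = - \frac{C \left(-1 - 5\right)}{8} = - \frac{C \left(-6\right)}{8} = - \frac{\left(-6\right) C}{8} = \frac{3 C}{4}$)
$- \frac{7571}{B{\left(Z,-18 \right)}} = - \frac{7571}{\frac{3}{4} \cdot 53} = - \frac{7571}{\frac{159}{4}} = \left(-7571\right) \frac{4}{159} = - \frac{30284}{159}$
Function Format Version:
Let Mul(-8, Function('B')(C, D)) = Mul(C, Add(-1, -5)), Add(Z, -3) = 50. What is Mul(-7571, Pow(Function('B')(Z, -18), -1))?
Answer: Rational(-30284, 159) ≈ -190.47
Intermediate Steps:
Z = 53 (Z = Add(3, 50) = 53)
Function('B')(C, D) = Mul(Rational(3, 4), C) (Function('B')(C, D) = Mul(Rational(-1, 8), Mul(C, Add(-1, -5))) = Mul(Rational(-1, 8), Mul(C, -6)) = Mul(Rational(-1, 8), Mul(-6, C)) = Mul(Rational(3, 4), C))
Mul(-7571, Pow(Function('B')(Z, -18), -1)) = Mul(-7571, Pow(Mul(Rational(3, 4), 53), -1)) = Mul(-7571, Pow(Rational(159, 4), -1)) = Mul(-7571, Rational(4, 159)) = Rational(-30284, 159)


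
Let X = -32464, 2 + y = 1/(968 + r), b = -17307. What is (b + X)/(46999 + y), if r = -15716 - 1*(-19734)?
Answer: -248158206/234327043 ≈ -1.0590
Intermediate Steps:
r = 4018 (r = -15716 + 19734 = 4018)
y = -9971/4986 (y = -2 + 1/(968 + 4018) = -2 + 1/4986 = -9971/4986 ≈ -1.9998)
(b + X)/(46999 + y) = (-17307 - 32464)/(46999 - 9971/4986) = -49771/234327043/4986 = -49771*4986/234327043 = -248158206/234327043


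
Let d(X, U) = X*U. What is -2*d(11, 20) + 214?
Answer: -226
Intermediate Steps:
d(X, U) = U*X
-2*d(11, 20) + 214 = -40*11 + 214 = -2*220 + 214 = -440 + 214 = -226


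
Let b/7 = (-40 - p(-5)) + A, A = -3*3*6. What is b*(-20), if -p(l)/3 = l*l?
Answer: 2660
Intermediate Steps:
p(l) = -3*l² (p(l) = -3*l*l = -3*l²)
A = -54 (A = -9*6 = -54)
b = -133 (b = 7*((-40 - (-3)*(-5)²) - 54) = 7*((-40 - (-3)*25) - 54) = 7*((-40 - 1*(-75)) - 54) = 7*((-40 + 75) - 54) = 7*(35 - 54) = 7*(-19) = -133)
b*(-20) = -133*(-20) = 2660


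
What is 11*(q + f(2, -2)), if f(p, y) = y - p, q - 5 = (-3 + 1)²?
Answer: 55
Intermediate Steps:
q = 9 (q = 5 + (-3 + 1)² = 5 + (-2)² = 5 + 4 = 9)
11*(q + f(2, -2)) = 11*(9 + (-2 - 1*2)) = 11*(9 + (-2 - 2)) = 11*(9 - 4) = 11*5 = 55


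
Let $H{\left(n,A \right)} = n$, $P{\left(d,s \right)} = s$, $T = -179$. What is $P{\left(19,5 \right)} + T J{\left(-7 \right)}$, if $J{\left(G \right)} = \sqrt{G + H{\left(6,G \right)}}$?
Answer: $5 - 179 i \approx 5.0 - 179.0 i$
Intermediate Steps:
$J{\left(G \right)} = \sqrt{6 + G}$ ($J{\left(G \right)} = \sqrt{G + 6} = \sqrt{6 + G}$)
$P{\left(19,5 \right)} + T J{\left(-7 \right)} = 5 - 179 \sqrt{6 - 7} = 5 - 179 \sqrt{-1} = 5 - 179 i$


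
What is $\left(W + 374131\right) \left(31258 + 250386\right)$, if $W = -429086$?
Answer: $-15477746020$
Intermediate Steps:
$\left(W + 374131\right) \left(31258 + 250386\right) = \left(-429086 + 374131\right) \left(31258 + 250386\right) = \left(-54955\right) 281644 = -15477746020$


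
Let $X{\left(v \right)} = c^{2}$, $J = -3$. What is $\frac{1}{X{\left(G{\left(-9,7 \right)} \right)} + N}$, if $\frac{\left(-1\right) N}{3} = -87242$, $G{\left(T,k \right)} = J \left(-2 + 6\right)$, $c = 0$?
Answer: $\frac{1}{261726} \approx 3.8208 \cdot 10^{-6}$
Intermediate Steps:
$G{\left(T,k \right)} = -12$ ($G{\left(T,k \right)} = - 3 \left(-2 + 6\right) = \left(-3\right) 4 = -12$)
$N = 261726$ ($N = \left(-3\right) \left(-87242\right) = 261726$)
$X{\left(v \right)} = 0$ ($X{\left(v \right)} = 0^{2} = 0$)
$\frac{1}{X{\left(G{\left(-9,7 \right)} \right)} + N} = \frac{1}{0 + 261726} = \frac{1}{261726}$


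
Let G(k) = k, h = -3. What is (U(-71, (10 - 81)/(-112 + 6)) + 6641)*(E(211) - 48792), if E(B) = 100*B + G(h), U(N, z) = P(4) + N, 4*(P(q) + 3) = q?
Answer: -181900760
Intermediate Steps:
P(q) = -3 + q/4
U(N, z) = -2 + N (U(N, z) = (-3 + (¼)*4) + N = (-3 + 1) + N = -2 + N)
E(B) = -3 + 100*B (E(B) = 100*B - 3 = -3 + 100*B)
(U(-71, (10 - 81)/(-112 + 6)) + 6641)*(E(211) - 48792) = ((-2 - 71) + 6641)*((-3 + 100*211) - 48792) = (-73 + 6641)*((-3 + 21100) - 48792) = 6568*(21097 - 48792) = 6568*(-27695) = -181900760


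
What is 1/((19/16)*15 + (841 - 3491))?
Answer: -16/42115 ≈ -0.00037991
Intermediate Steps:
1/((19/16)*15 + (841 - 3491)) = 1/(((1/16)*19)*15 - 2650) = 1/((19/16)*15 - 2650) = 1/(285/16 - 2650) = 1/(-42115/16) = -16/42115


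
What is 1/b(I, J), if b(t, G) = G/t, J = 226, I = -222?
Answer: -111/113 ≈ -0.98230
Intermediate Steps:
1/b(I, J) = 1/(226/(-222)) = 1/(226*(-1/222)) = 1/(-113/111) = -111/113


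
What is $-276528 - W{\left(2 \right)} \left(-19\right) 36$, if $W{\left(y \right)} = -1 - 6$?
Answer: $-281316$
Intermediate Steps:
$W{\left(y \right)} = -7$ ($W{\left(y \right)} = -1 - 6 = -7$)
$-276528 - W{\left(2 \right)} \left(-19\right) 36 = -276528 - \left(-7\right) \left(-19\right) 36 = -276528 - 133 \cdot 36 = -276528 - 4788 = -281316$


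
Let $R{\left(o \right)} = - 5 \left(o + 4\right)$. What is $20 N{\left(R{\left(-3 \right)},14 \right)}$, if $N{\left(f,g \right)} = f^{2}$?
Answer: $500$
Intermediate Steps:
$R{\left(o \right)} = -20 - 5 o$ ($R{\left(o \right)} = - 5 \left(4 + o\right) = -20 - 5 o$)
$20 N{\left(R{\left(-3 \right)},14 \right)} = 20 \left(-20 - -15\right)^{2} = 20 \left(-20 + 15\right)^{2} = 20 \left(-5\right)^{2} = 20 \cdot 25 = 500$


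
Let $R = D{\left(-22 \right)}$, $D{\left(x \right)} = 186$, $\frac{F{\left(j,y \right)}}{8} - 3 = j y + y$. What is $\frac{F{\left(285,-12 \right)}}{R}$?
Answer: $- \frac{4572}{31} \approx -147.48$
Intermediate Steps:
$F{\left(j,y \right)} = 24 + 8 y + 8 j y$ ($F{\left(j,y \right)} = 24 + 8 \left(j y + y\right) = 24 + 8 \left(y + j y\right) = 24 + \left(8 y + 8 j y\right) = 24 + 8 y + 8 j y$)
$R = 186$
$\frac{F{\left(285,-12 \right)}}{R} = \frac{24 + 8 \left(-12\right) + 8 \cdot 285 \left(-12\right)}{186} = \left(24 - 96 - 27360\right) \frac{1}{186} = \left(-27432\right) \frac{1}{186} = - \frac{4572}{31}$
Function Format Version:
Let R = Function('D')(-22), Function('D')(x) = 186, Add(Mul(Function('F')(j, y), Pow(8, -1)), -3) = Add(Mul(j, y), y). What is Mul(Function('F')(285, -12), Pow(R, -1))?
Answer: Rational(-4572, 31) ≈ -147.48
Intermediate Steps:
Function('F')(j, y) = Add(24, Mul(8, y), Mul(8, j, y)) (Function('F')(j, y) = Add(24, Mul(8, Add(Mul(j, y), y))) = Add(24, Mul(8, Add(y, Mul(j, y)))) = Add(24, Add(Mul(8, y), Mul(8, j, y))) = Add(24, Mul(8, y), Mul(8, j, y)))
R = 186
Mul(Function('F')(285, -12), Pow(R, -1)) = Mul(Add(24, Mul(8, -12), Mul(8, 285, -12)), Pow(186, -1)) = Mul(Add(24, -96, -27360), Rational(1, 186)) = Mul(-27432, Rational(1, 186)) = Rational(-4572, 31)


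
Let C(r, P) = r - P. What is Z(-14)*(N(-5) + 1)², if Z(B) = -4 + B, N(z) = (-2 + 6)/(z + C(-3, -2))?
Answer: -2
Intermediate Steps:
N(z) = 4/(-1 + z) (N(z) = (-2 + 6)/(z + (-3 - 1*(-2))) = 4/(z + (-3 + 2)) = 4/(z - 1) = 4/(-1 + z))
Z(-14)*(N(-5) + 1)² = (-4 - 14)*(4/(-1 - 5) + 1)² = -18*(4/(-6) + 1)² = -18*(4*(-⅙) + 1)² = -18*(-⅔ + 1)² = -18*(⅓)² = -18*⅑ = -2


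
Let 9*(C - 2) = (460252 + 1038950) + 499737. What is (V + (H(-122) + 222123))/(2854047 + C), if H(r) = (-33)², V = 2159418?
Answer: 714789/922846 ≈ 0.77455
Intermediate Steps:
H(r) = 1089
C = 666319/3 (C = 2 + ((460252 + 1038950) + 499737)/9 = 2 + (1499202 + 499737)/9 = 2 + (⅑)*1998939 = 2 + 666313/3 = 666319/3 ≈ 2.2211e+5)
(V + (H(-122) + 222123))/(2854047 + C) = (2159418 + (1089 + 222123))/(2854047 + 666319/3) = (2159418 + 223212)/(9228460/3) = 2382630*(3/9228460) = 714789/922846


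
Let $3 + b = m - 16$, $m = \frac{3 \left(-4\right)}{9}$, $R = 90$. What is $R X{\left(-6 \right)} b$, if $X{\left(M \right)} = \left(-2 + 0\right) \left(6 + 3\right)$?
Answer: $32940$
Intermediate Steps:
$m = - \frac{4}{3}$ ($m = \left(-12\right) \frac{1}{9} = - \frac{4}{3} \approx -1.3333$)
$X{\left(M \right)} = -18$ ($X{\left(M \right)} = \left(-2\right) 9 = -18$)
$b = - \frac{61}{3}$ ($b = -3 - \frac{52}{3} = - \frac{61}{3} \approx -20.333$)
$R X{\left(-6 \right)} b = 90 \left(-18\right) \left(- \frac{61}{3}\right) = \left(-1620\right) \left(- \frac{61}{3}\right) = 32940$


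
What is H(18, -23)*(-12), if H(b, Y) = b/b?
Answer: -12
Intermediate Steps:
H(b, Y) = 1
H(18, -23)*(-12) = 1*(-12) = -12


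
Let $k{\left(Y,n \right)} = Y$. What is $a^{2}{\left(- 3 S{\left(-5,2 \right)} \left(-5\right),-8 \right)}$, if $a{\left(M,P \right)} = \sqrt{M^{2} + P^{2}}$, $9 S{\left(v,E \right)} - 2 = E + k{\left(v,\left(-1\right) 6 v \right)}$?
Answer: $\frac{601}{9} \approx 66.778$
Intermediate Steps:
$S{\left(v,E \right)} = \frac{2}{9} + \frac{E}{9} + \frac{v}{9}$ ($S{\left(v,E \right)} = \frac{2}{9} + \frac{E + v}{9} = \frac{2}{9} + \left(\frac{E}{9} + \frac{v}{9}\right) = \frac{2}{9} + \frac{E}{9} + \frac{v}{9}$)
$a^{2}{\left(- 3 S{\left(-5,2 \right)} \left(-5\right),-8 \right)} = \left(\sqrt{\left(- 3 \left(\frac{2}{9} + \frac{1}{9} \cdot 2 + \frac{1}{9} \left(-5\right)\right) \left(-5\right)\right)^{2} + \left(-8\right)^{2}}\right)^{2} = \left(\sqrt{\left(- 3 \left(\frac{2}{9} + \frac{2}{9} - \frac{5}{9}\right) \left(-5\right)\right)^{2} + 64}\right)^{2} = \left(\sqrt{\left(\left(-3\right) \left(- \frac{1}{9}\right) \left(-5\right)\right)^{2} + 64}\right)^{2} = \left(\sqrt{\left(\frac{1}{3} \left(-5\right)\right)^{2} + 64}\right)^{2} = \left(\sqrt{\left(- \frac{5}{3}\right)^{2} + 64}\right)^{2} = \left(\sqrt{\frac{25}{9} + 64}\right)^{2} = \left(\sqrt{\frac{601}{9}}\right)^{2} = \left(\frac{\sqrt{601}}{3}\right)^{2} = \frac{601}{9}$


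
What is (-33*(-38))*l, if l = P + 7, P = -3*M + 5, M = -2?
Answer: 22572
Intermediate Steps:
P = 11 (P = -3*(-2) + 5 = 6 + 5 = 11)
l = 18 (l = 11 + 7 = 18)
(-33*(-38))*l = -33*(-38)*18 = 1254*18 = 22572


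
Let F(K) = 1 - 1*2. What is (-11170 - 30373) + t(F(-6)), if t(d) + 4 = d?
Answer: -41548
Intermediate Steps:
F(K) = -1 (F(K) = 1 - 2 = -1)
t(d) = -4 + d
(-11170 - 30373) + t(F(-6)) = (-11170 - 30373) + (-4 - 1) = -41543 - 5 = -41548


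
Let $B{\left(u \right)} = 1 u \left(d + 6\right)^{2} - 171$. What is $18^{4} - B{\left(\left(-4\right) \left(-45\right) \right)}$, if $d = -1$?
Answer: $100647$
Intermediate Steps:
$B{\left(u \right)} = -171 + 25 u$ ($B{\left(u \right)} = 1 u \left(-1 + 6\right)^{2} - 171 = u 5^{2} - 171 = u 25 - 171 = 25 u - 171 = -171 + 25 u$)
$18^{4} - B{\left(\left(-4\right) \left(-45\right) \right)} = 18^{4} - \left(-171 + 25 \left(\left(-4\right) \left(-45\right)\right)\right) = 104976 - \left(-171 + 25 \cdot 180\right) = 104976 - \left(-171 + 4500\right) = 104976 - 4329 = 100647$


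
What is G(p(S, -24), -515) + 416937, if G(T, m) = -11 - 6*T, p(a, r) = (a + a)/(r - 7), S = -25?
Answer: 12924406/31 ≈ 4.1692e+5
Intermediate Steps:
p(a, r) = 2*a/(-7 + r) (p(a, r) = (2*a)/(-7 + r) = 2*a/(-7 + r))
G(p(S, -24), -515) + 416937 = (-11 - 12*(-25)/(-7 - 24)) + 416937 = (-11 - 12*(-25)/(-31)) + 416937 = (-11 - 12*(-25)*(-1)/31) + 416937 = (-11 - 6*50/31) + 416937 = (-11 - 300/31) + 416937 = -641/31 + 416937 = 12924406/31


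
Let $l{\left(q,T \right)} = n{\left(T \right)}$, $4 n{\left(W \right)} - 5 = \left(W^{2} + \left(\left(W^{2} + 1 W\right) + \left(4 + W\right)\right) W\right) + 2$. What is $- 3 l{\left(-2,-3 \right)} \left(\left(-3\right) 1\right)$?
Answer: $- \frac{45}{4} \approx -11.25$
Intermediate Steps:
$n{\left(W \right)} = \frac{7}{4} + \frac{W^{2}}{4} + \frac{W \left(4 + W^{2} + 2 W\right)}{4}$ ($n{\left(W \right)} = \frac{5}{4} + \frac{\left(W^{2} + \left(\left(W^{2} + 1 W\right) + \left(4 + W\right)\right) W\right) + 2}{4} = \frac{5}{4} + \frac{\left(W^{2} + \left(\left(W^{2} + W\right) + \left(4 + W\right)\right) W\right) + 2}{4} = \frac{5}{4} + \frac{\left(W^{2} + \left(\left(W + W^{2}\right) + \left(4 + W\right)\right) W\right) + 2}{4} = \frac{5}{4} + \frac{\left(W^{2} + \left(4 + W^{2} + 2 W\right) W\right) + 2}{4} = \frac{5}{4} + \frac{\left(W^{2} + W \left(4 + W^{2} + 2 W\right)\right) + 2}{4} = \frac{5}{4} + \frac{2 + W^{2} + W \left(4 + W^{2} + 2 W\right)}{4} = \frac{5}{4} + \left(\frac{1}{2} + \frac{W^{2}}{4} + \frac{W \left(4 + W^{2} + 2 W\right)}{4}\right) = \frac{7}{4} + \frac{W^{2}}{4} + \frac{W \left(4 + W^{2} + 2 W\right)}{4}$)
$l{\left(q,T \right)} = \frac{7}{4} + T + \frac{T^{3}}{4} + \frac{3 T^{2}}{4}$
$- 3 l{\left(-2,-3 \right)} \left(\left(-3\right) 1\right) = - 3 \left(\frac{7}{4} - 3 + \frac{\left(-3\right)^{3}}{4} + \frac{3 \left(-3\right)^{2}}{4}\right) \left(\left(-3\right) 1\right) = - 3 \left(\frac{7}{4} - 3 + \frac{1}{4} \left(-27\right) + \frac{3}{4} \cdot 9\right) \left(-3\right) = - 3 \left(\frac{7}{4} - 3 - \frac{27}{4} + \frac{27}{4}\right) \left(-3\right) = \left(-3\right) \left(- \frac{5}{4}\right) \left(-3\right) = \frac{15}{4} \left(-3\right) = - \frac{45}{4}$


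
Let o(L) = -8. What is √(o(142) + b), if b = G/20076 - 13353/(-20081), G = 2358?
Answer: I*√32584774320155162/67191026 ≈ 2.6866*I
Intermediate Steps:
b = 52570971/67191026 (b = 2358/20076 - 13353/(-20081) = 2358*(1/20076) - 13353*(-1/20081) = 393/3346 + 13353/20081 = 52570971/67191026 ≈ 0.78241)
√(o(142) + b) = √(-8 + 52570971/67191026) = √(-484957237/67191026) = I*√32584774320155162/67191026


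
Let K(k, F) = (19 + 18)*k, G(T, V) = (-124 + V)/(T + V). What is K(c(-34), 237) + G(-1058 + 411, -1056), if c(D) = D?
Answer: -2141194/1703 ≈ -1257.3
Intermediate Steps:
G(T, V) = (-124 + V)/(T + V)
K(k, F) = 37*k
K(c(-34), 237) + G(-1058 + 411, -1056) = 37*(-34) + (-124 - 1056)/((-1058 + 411) - 1056) = -1258 - 1180/(-647 - 1056) = -1258 - 1180/(-1703) = -1258 - 1/1703*(-1180) = -1258 + 1180/1703 = -2141194/1703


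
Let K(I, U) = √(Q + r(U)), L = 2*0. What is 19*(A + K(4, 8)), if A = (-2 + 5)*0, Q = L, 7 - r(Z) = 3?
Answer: 38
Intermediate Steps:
L = 0
r(Z) = 4 (r(Z) = 7 - 1*3 = 7 - 3 = 4)
Q = 0
K(I, U) = 2 (K(I, U) = √(0 + 4) = √4 = 2)
A = 0 (A = 3*0 = 0)
19*(A + K(4, 8)) = 19*(0 + 2) = 19*2 = 38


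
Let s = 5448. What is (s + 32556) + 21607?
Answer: 59611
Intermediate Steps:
(s + 32556) + 21607 = (5448 + 32556) + 21607 = 38004 + 21607 = 59611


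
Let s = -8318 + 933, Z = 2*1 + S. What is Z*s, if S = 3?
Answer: -36925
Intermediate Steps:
Z = 5 (Z = 2*1 + 3 = 2 + 3 = 5)
s = -7385
Z*s = 5*(-7385) = -36925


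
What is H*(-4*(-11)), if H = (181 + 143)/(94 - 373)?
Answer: -1584/31 ≈ -51.097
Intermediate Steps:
H = -36/31 (H = 324/(-279) = 324*(-1/279) = -36/31 ≈ -1.1613)
H*(-4*(-11)) = -(-144)*(-11)/31 = -36/31*44 = -1584/31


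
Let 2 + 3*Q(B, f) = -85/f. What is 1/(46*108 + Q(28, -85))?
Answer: 3/14903 ≈ 0.00020130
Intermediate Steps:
Q(B, f) = -⅔ - 85/(3*f) (Q(B, f) = -⅔ + (-85/f)/3 = -⅔ - 85/(3*f))
1/(46*108 + Q(28, -85)) = 1/(46*108 + (⅓)*(-85 - 2*(-85))/(-85)) = 1/(4968 + (⅓)*(-1/85)*(-85 + 170)) = 1/(4968 + (⅓)*(-1/85)*85) = 1/(4968 - ⅓) = 1/(14903/3) = 3/14903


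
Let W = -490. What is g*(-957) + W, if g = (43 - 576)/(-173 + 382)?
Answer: 37061/19 ≈ 1950.6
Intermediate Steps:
g = -533/209 ≈ -2.5502
g*(-957) + W = -533/209*(-957) - 490 = 46371/19 - 490 = 37061/19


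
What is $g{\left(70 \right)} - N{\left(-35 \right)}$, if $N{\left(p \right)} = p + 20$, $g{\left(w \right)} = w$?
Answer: $85$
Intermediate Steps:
$N{\left(p \right)} = 20 + p$
$g{\left(70 \right)} - N{\left(-35 \right)} = 70 - \left(20 - 35\right) = 70 - -15 = 70 + 15 = 85$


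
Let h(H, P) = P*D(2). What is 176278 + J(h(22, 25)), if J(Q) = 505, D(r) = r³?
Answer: 176783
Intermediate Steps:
h(H, P) = 8*P (h(H, P) = P*2³ = P*8 = 8*P)
176278 + J(h(22, 25)) = 176278 + 505 = 176783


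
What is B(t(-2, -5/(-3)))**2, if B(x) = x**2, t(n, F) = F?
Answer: 625/81 ≈ 7.7160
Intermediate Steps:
B(t(-2, -5/(-3)))**2 = ((-5/(-3))**2)**2 = ((-5*(-1/3))**2)**2 = ((5/3)**2)**2 = (25/9)**2 = 625/81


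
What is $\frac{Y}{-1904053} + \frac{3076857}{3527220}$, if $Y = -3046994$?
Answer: $\frac{5535305659367}{2238671274220} \approx 2.4726$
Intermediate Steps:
$\frac{Y}{-1904053} + \frac{3076857}{3527220} = - \frac{3046994}{-1904053} + \frac{3076857}{3527220} = \left(-3046994\right) \left(- \frac{1}{1904053}\right) + 3076857 \cdot \frac{1}{3527220} = \frac{3046994}{1904053} + \frac{1025619}{1175740} = \frac{5535305659367}{2238671274220}$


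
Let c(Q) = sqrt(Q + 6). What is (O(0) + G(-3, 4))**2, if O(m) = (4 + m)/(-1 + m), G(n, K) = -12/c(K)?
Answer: 152/5 + 48*sqrt(10)/5 ≈ 60.758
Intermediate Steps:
c(Q) = sqrt(6 + Q)
G(n, K) = -12/sqrt(6 + K)
O(m) = (4 + m)/(-1 + m)
(O(0) + G(-3, 4))**2 = ((4 + 0)/(-1 + 0) - 12/sqrt(6 + 4))**2 = (4/(-1) - 6*sqrt(10)/5)**2 = (-1*4 - 6*sqrt(10)/5)**2 = (-4 - 6*sqrt(10)/5)**2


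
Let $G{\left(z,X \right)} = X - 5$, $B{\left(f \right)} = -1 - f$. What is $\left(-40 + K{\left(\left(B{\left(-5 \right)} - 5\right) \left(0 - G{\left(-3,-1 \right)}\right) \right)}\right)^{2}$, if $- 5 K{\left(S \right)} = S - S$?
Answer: $1600$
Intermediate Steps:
$G{\left(z,X \right)} = -5 + X$
$K{\left(S \right)} = 0$ ($K{\left(S \right)} = - \frac{S - S}{5} = \left(- \frac{1}{5}\right) 0 = 0$)
$\left(-40 + K{\left(\left(B{\left(-5 \right)} - 5\right) \left(0 - G{\left(-3,-1 \right)}\right) \right)}\right)^{2} = \left(-40 + 0\right)^{2} = \left(-40\right)^{2} = 1600$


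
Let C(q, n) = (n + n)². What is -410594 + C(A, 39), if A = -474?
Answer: -404510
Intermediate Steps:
C(q, n) = 4*n² (C(q, n) = (2*n)² = 4*n²)
-410594 + C(A, 39) = -410594 + 4*39² = -410594 + 4*1521 = -410594 + 6084 = -404510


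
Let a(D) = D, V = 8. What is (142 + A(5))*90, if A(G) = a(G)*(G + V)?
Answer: 18630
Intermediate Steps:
A(G) = G*(8 + G) (A(G) = G*(G + 8) = G*(8 + G))
(142 + A(5))*90 = (142 + 5*(8 + 5))*90 = (142 + 5*13)*90 = (142 + 65)*90 = 207*90 = 18630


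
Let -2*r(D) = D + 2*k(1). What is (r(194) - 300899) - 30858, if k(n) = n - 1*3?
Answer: -331852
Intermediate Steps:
k(n) = -3 + n (k(n) = n - 3 = -3 + n)
r(D) = 2 - D/2 (r(D) = -(D + 2*(-3 + 1))/2 = -(D + 2*(-2))/2 = -(D - 4)/2 = -(-4 + D)/2 = 2 - D/2)
(r(194) - 300899) - 30858 = ((2 - ½*194) - 300899) - 30858 = ((2 - 97) - 300899) - 30858 = (-95 - 300899) - 30858 = -300994 - 30858 = -331852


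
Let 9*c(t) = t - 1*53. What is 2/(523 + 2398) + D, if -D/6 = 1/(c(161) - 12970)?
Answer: 21721/18925159 ≈ 0.0011477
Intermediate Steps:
c(t) = -53/9 + t/9 (c(t) = (t - 1*53)/9 = (t - 53)/9 = (-53 + t)/9 = -53/9 + t/9)
D = 3/6479 (D = -6/((-53/9 + (1/9)*161) - 12970) = -6/((-53/9 + 161/9) - 12970) = -6/(12 - 12970) = -6/(-12958) = -6*(-1/12958) = 3/6479 ≈ 0.00046303)
2/(523 + 2398) + D = 2/(523 + 2398) + 3/6479 = 2/2921 + 3/6479 = 21721/18925159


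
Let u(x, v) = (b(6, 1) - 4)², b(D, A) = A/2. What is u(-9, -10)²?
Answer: 2401/16 ≈ 150.06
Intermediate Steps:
b(D, A) = A/2 (b(D, A) = A*(½) = A/2)
u(x, v) = 49/4 (u(x, v) = ((½)*1 - 4)² = (½ - 4)² = (-7/2)² = 49/4)
u(-9, -10)² = (49/4)² = 2401/16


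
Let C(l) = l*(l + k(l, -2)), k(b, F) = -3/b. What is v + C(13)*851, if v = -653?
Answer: 140613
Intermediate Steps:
C(l) = l*(l - 3/l)
v + C(13)*851 = -653 + (-3 + 13²)*851 = -653 + (-3 + 169)*851 = -653 + 166*851 = -653 + 141266 = 140613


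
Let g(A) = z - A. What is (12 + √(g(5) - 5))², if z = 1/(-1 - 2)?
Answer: (36 + I*√93)²/9 ≈ 133.67 + 77.149*I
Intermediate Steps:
z = -⅓ (z = 1/(-3) = -⅓ ≈ -0.33333)
g(A) = -⅓ - A
(12 + √(g(5) - 5))² = (12 + √((-⅓ - 1*5) - 5))² = (12 + √((-⅓ - 5) - 5))² = (12 + √(-16/3 - 5))² = (12 + √(-31/3))² = (12 + I*√93/3)²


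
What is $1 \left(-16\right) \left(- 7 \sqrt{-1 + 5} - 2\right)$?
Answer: $256$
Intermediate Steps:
$1 \left(-16\right) \left(- 7 \sqrt{-1 + 5} - 2\right) = - 16 \left(- 7 \sqrt{4} - 2\right) = - 16 \left(\left(-7\right) 2 - 2\right) = - 16 \left(-14 - 2\right) = \left(-16\right) \left(-16\right) = 256$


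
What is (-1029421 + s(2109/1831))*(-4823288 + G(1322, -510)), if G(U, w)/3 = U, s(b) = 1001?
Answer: 4956287131240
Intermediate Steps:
G(U, w) = 3*U
(-1029421 + s(2109/1831))*(-4823288 + G(1322, -510)) = (-1029421 + 1001)*(-4823288 + 3*1322) = -1028420*(-4823288 + 3966) = -1028420*(-4819322) = 4956287131240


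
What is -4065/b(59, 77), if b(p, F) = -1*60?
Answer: 271/4 ≈ 67.750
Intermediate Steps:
b(p, F) = -60
-4065/b(59, 77) = -4065/(-60) = -4065*(-1/60) = 271/4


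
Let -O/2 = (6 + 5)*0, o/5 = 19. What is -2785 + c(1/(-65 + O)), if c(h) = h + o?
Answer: -174851/65 ≈ -2690.0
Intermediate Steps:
o = 95 (o = 5*19 = 95)
O = 0 (O = -2*(6 + 5)*0 = -22*0 = -2*0 = 0)
c(h) = 95 + h (c(h) = h + 95 = 95 + h)
-2785 + c(1/(-65 + O)) = -2785 + (95 + 1/(-65 + 0)) = -2785 + (95 + 1/(-65)) = -2785 + (95 - 1/65) = -2785 + 6174/65 = -174851/65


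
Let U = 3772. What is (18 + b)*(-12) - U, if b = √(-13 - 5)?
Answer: -3988 - 36*I*√2 ≈ -3988.0 - 50.912*I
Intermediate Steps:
b = 3*I*√2 (b = √(-18) = 3*I*√2 ≈ 4.2426*I)
(18 + b)*(-12) - U = (18 + 3*I*√2)*(-12) - 1*3772 = (-216 - 36*I*√2) - 3772 = -3988 - 36*I*√2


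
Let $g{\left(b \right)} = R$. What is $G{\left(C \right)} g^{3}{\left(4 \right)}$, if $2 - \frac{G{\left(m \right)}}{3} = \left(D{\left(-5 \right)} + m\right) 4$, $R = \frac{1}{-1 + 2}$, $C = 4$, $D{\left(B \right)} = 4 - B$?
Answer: $-150$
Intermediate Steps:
$R = 1$ ($R = 1^{-1} = 1$)
$G{\left(m \right)} = -102 - 12 m$ ($G{\left(m \right)} = 6 - 3 \left(\left(4 - -5\right) + m\right) 4 = 6 - 3 \left(\left(4 + 5\right) + m\right) 4 = 6 - 3 \left(9 + m\right) 4 = 6 - 3 \left(36 + 4 m\right) = 6 - \left(108 + 12 m\right) = -102 - 12 m$)
$g{\left(b \right)} = 1$
$G{\left(C \right)} g^{3}{\left(4 \right)} = \left(-102 - 48\right) 1^{3} = \left(-102 - 48\right) 1 = \left(-150\right) 1 = -150$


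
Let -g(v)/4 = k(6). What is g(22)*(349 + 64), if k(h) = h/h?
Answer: -1652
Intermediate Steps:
k(h) = 1
g(v) = -4 (g(v) = -4*1 = -4)
g(22)*(349 + 64) = -4*(349 + 64) = -4*413 = -1652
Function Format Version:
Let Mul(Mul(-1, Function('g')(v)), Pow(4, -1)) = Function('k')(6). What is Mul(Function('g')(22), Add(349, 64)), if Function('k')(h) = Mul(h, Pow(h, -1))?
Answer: -1652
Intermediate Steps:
Function('k')(h) = 1
Function('g')(v) = -4 (Function('g')(v) = Mul(-4, 1) = -4)
Mul(Function('g')(22), Add(349, 64)) = Mul(-4, Add(349, 64)) = Mul(-4, 413) = -1652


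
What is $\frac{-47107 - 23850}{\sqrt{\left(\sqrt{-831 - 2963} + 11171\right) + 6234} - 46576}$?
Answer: $\frac{70957}{46576 - \sqrt{17405 + i \sqrt{3794}}} \approx 1.5278 + 7.6792 \cdot 10^{-6} i$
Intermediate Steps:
$\frac{-47107 - 23850}{\sqrt{\left(\sqrt{-831 - 2963} + 11171\right) + 6234} - 46576} = - \frac{70957}{\sqrt{\left(\sqrt{-3794} + 11171\right) + 6234} - 46576} = - \frac{70957}{\sqrt{\left(i \sqrt{3794} + 11171\right) + 6234} - 46576} = - \frac{70957}{\sqrt{\left(11171 + i \sqrt{3794}\right) + 6234} - 46576} = - \frac{70957}{\sqrt{17405 + i \sqrt{3794}} - 46576} = - \frac{70957}{-46576 + \sqrt{17405 + i \sqrt{3794}}}$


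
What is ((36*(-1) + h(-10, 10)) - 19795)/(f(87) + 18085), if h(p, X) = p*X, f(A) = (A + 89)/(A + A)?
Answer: -1733997/1573483 ≈ -1.1020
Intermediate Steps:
f(A) = (89 + A)/(2*A) (f(A) = (89 + A)/((2*A)) = (89 + A)*(1/(2*A)) = (89 + A)/(2*A))
h(p, X) = X*p
((36*(-1) + h(-10, 10)) - 19795)/(f(87) + 18085) = ((36*(-1) + 10*(-10)) - 19795)/((1/2)*(89 + 87)/87 + 18085) = ((-36 - 100) - 19795)/((1/2)*(1/87)*176 + 18085) = (-136 - 19795)/(88/87 + 18085) = -19931/1573483/87 = -19931*87/1573483 = -1733997/1573483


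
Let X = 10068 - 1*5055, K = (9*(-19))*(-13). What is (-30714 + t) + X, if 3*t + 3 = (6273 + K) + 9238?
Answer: -59372/3 ≈ -19791.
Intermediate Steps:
K = 2223 (K = -171*(-13) = 2223)
X = 5013 (X = 10068 - 5055 = 5013)
t = 17731/3 (t = -1 + ((6273 + 2223) + 9238)/3 = -1 + (8496 + 9238)/3 = -1 + (1/3)*17734 = -1 + 17734/3 = 17731/3 ≈ 5910.3)
(-30714 + t) + X = (-30714 + 17731/3) + 5013 = -74411/3 + 5013 = -59372/3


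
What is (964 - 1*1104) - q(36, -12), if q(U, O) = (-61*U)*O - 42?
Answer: -26450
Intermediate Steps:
q(U, O) = -42 - 61*O*U (q(U, O) = -61*O*U - 42 = -42 - 61*O*U)
(964 - 1*1104) - q(36, -12) = (964 - 1*1104) - (-42 - 61*(-12)*36) = (964 - 1104) - (-42 + 26352) = -140 - 1*26310 = -140 - 26310 = -26450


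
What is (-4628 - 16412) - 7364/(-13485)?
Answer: -283717036/13485 ≈ -21039.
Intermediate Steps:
(-4628 - 16412) - 7364/(-13485) = -21040 - 7364*(-1/13485) = -21040 + 7364/13485 = -283717036/13485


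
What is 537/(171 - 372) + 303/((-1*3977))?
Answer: -732184/266459 ≈ -2.7478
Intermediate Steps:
537/(171 - 372) + 303/((-1*3977)) = 537/(-201) + 303/(-3977) = 537*(-1/201) + 303*(-1/3977) = -179/67 - 303/3977 = -732184/266459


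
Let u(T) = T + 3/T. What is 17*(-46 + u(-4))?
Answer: -3451/4 ≈ -862.75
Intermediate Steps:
17*(-46 + u(-4)) = 17*(-46 + (-4 + 3/(-4))) = 17*(-46 + (-4 + 3*(-¼))) = 17*(-46 + (-4 - ¾)) = 17*(-46 - 19/4) = 17*(-203/4) = -3451/4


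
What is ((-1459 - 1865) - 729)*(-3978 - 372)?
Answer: 17630550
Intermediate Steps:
((-1459 - 1865) - 729)*(-3978 - 372) = (-3324 - 729)*(-4350) = -4053*(-4350) = 17630550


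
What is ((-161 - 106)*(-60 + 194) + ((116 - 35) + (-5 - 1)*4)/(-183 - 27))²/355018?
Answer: 6272415061441/1739588200 ≈ 3605.7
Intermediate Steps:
((-161 - 106)*(-60 + 194) + ((116 - 35) + (-5 - 1)*4)/(-183 - 27))²/355018 = (-267*134 + (81 - 6*4)/(-210))²*(1/355018) = (-35778 + (81 - 24)*(-1/210))²*(1/355018) = (-35778 + 57*(-1/210))²*(1/355018) = (-35778 - 19/70)²*(1/355018) = (-2504479/70)²*(1/355018) = (6272415061441/4900)*(1/355018) = 6272415061441/1739588200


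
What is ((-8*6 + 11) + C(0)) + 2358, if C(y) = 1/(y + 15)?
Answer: 34816/15 ≈ 2321.1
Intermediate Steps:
C(y) = 1/(15 + y)
((-8*6 + 11) + C(0)) + 2358 = ((-8*6 + 11) + 1/(15 + 0)) + 2358 = ((-48 + 11) + 1/15) + 2358 = (-37 + 1/15) + 2358 = -554/15 + 2358 = 34816/15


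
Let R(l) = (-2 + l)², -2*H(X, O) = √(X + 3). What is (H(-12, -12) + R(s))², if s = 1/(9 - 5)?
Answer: 1825/256 - 147*I/16 ≈ 7.1289 - 9.1875*I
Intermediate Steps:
H(X, O) = -√(3 + X)/2 (H(X, O) = -√(X + 3)/2 = -√(3 + X)/2)
s = ¼ (s = 1/4 = ¼ ≈ 0.25000)
(H(-12, -12) + R(s))² = (-√(3 - 12)/2 + (-2 + ¼)²)² = (-3*I/2 + (-7/4)²)² = (-3*I/2 + 49/16)² = (49/16 - 3*I/2)²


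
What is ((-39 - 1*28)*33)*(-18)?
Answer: 39798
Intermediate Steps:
((-39 - 1*28)*33)*(-18) = ((-39 - 28)*33)*(-18) = -67*33*(-18) = -2211*(-18) = 39798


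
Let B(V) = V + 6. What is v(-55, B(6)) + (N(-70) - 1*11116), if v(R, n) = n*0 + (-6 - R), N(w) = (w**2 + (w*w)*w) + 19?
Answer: -349148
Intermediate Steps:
B(V) = 6 + V
N(w) = 19 + w**2 + w**3 (N(w) = (w**2 + w**2*w) + 19 = (w**2 + w**3) + 19 = 19 + w**2 + w**3)
v(R, n) = -6 - R (v(R, n) = 0 + (-6 - R) = -6 - R)
v(-55, B(6)) + (N(-70) - 1*11116) = (-6 - 1*(-55)) + ((19 + (-70)**2 + (-70)**3) - 1*11116) = (-6 + 55) + ((19 + 4900 - 343000) - 11116) = 49 + (-338081 - 11116) = 49 - 349197 = -349148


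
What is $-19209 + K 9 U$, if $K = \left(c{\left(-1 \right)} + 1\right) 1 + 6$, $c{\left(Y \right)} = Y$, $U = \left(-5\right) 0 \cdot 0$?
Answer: $-19209$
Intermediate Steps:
$U = 0$ ($U = 0 \cdot 0 = 0$)
$K = 6$ ($K = \left(-1 + 1\right) 1 + 6 = 0 \cdot 1 + 6 = 0 + 6 = 6$)
$-19209 + K 9 U = -19209 + 6 \cdot 9 \cdot 0 = -19209 + 6 \cdot 0 = -19209 + 0 = -19209$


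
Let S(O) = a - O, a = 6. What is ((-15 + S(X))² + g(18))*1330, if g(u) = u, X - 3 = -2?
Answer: 156940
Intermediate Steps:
X = 1 (X = 3 - 2 = 1)
S(O) = 6 - O
((-15 + S(X))² + g(18))*1330 = ((-15 + (6 - 1*1))² + 18)*1330 = ((-15 + (6 - 1))² + 18)*1330 = ((-15 + 5)² + 18)*1330 = ((-10)² + 18)*1330 = (100 + 18)*1330 = 118*1330 = 156940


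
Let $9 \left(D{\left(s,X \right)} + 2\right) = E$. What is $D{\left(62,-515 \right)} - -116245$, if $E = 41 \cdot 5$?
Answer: $\frac{1046392}{9} \approx 1.1627 \cdot 10^{5}$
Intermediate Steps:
$E = 205$
$D{\left(s,X \right)} = \frac{187}{9}$ ($D{\left(s,X \right)} = -2 + \frac{1}{9} \cdot 205 = -2 + \frac{205}{9} = \frac{187}{9}$)
$D{\left(62,-515 \right)} - -116245 = \frac{187}{9} - -116245 = \frac{187}{9} + 116245 = \frac{1046392}{9}$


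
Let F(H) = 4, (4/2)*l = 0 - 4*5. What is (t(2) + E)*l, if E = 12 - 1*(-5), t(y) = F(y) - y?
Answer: -190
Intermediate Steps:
l = -10 (l = (0 - 4*5)/2 = (0 - 20)/2 = (½)*(-20) = -10)
t(y) = 4 - y
E = 17 (E = 12 + 5 = 17)
(t(2) + E)*l = ((4 - 1*2) + 17)*(-10) = ((4 - 2) + 17)*(-10) = (2 + 17)*(-10) = 19*(-10) = -190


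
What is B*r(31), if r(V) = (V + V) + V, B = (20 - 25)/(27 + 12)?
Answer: -155/13 ≈ -11.923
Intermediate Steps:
B = -5/39 ≈ -0.12821
r(V) = 3*V (r(V) = 2*V + V = 3*V)
B*r(31) = -5*31/13 = -5/39*93 = -155/13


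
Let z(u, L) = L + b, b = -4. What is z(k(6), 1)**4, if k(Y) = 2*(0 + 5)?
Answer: 81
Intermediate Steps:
k(Y) = 10 (k(Y) = 2*5 = 10)
z(u, L) = -4 + L (z(u, L) = L - 4 = -4 + L)
z(k(6), 1)**4 = (-4 + 1)**4 = (-3)**4 = 81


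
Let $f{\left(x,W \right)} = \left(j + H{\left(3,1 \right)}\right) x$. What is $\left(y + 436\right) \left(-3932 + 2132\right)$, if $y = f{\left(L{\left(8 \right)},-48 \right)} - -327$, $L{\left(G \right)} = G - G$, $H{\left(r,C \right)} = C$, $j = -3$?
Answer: $-1373400$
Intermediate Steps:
$L{\left(G \right)} = 0$
$f{\left(x,W \right)} = - 2 x$ ($f{\left(x,W \right)} = \left(-3 + 1\right) x = - 2 x$)
$y = 327$ ($y = \left(-2\right) 0 - -327 = 0 + 327 = 327$)
$\left(y + 436\right) \left(-3932 + 2132\right) = \left(327 + 436\right) \left(-3932 + 2132\right) = 763 \left(-1800\right) = -1373400$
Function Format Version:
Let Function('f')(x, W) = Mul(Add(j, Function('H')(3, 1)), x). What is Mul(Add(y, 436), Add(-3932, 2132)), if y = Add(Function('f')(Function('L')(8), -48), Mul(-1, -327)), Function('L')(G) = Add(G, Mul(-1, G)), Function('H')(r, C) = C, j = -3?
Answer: -1373400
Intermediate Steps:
Function('L')(G) = 0
Function('f')(x, W) = Mul(-2, x) (Function('f')(x, W) = Mul(Add(-3, 1), x) = Mul(-2, x))
y = 327 (y = Add(Mul(-2, 0), Mul(-1, -327)) = Add(0, 327) = 327)
Mul(Add(y, 436), Add(-3932, 2132)) = Mul(Add(327, 436), Add(-3932, 2132)) = Mul(763, -1800) = -1373400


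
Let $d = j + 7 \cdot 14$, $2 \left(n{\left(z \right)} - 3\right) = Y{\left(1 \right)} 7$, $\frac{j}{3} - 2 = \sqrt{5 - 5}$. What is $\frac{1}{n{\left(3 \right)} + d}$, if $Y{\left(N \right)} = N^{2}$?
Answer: $\frac{2}{221} \approx 0.0090498$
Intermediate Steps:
$j = 6$ ($j = 6 + 3 \sqrt{5 - 5} = 6 + 3 \sqrt{0} = 6 + 3 \cdot 0 = 6 + 0 = 6$)
$n{\left(z \right)} = \frac{13}{2}$ ($n{\left(z \right)} = 3 + \frac{1^{2} \cdot 7}{2} = 3 + \frac{1 \cdot 7}{2} = 3 + \frac{1}{2} \cdot 7 = 3 + \frac{7}{2} = \frac{13}{2}$)
$d = 104$ ($d = 6 + 7 \cdot 14 = 6 + 98 = 104$)
$\frac{1}{n{\left(3 \right)} + d} = \frac{1}{\frac{13}{2} + 104} = \frac{1}{\frac{221}{2}} = \frac{2}{221}$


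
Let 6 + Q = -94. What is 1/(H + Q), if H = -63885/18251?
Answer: -18251/1888985 ≈ -0.0096618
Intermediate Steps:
Q = -100 (Q = -6 - 94 = -100)
H = -63885/18251 (H = -63885*1/18251 = -63885/18251 ≈ -3.5004)
1/(H + Q) = 1/(-63885/18251 - 100) = 1/(-1888985/18251) = -18251/1888985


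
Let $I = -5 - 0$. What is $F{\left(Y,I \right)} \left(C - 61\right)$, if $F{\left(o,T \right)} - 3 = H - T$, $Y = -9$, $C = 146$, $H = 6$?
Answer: $1190$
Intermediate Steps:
$I = -5$ ($I = -5 + 0 = -5$)
$F{\left(o,T \right)} = 9 - T$ ($F{\left(o,T \right)} = 3 - \left(-6 + T\right) = 9 - T$)
$F{\left(Y,I \right)} \left(C - 61\right) = \left(9 - -5\right) \left(146 - 61\right) = \left(9 + 5\right) 85 = 14 \cdot 85 = 1190$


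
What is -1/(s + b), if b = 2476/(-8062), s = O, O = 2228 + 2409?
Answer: -4031/18690509 ≈ -0.00021567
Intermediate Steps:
O = 4637
s = 4637
b = -1238/4031 (b = 2476*(-1/8062) = -1238/4031 ≈ -0.30712)
-1/(s + b) = -1/(4637 - 1238/4031) = -1/18690509/4031 = -1*4031/18690509 = -4031/18690509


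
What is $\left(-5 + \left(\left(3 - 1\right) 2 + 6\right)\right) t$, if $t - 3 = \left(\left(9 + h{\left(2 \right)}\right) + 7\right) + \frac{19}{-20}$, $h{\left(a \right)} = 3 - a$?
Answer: $\frac{381}{4} \approx 95.25$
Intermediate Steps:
$t = \frac{381}{20}$ ($t = 3 + \left(\left(\left(9 + \left(3 - 2\right)\right) + 7\right) + \frac{19}{-20}\right) = 3 + \left(\left(\left(9 + \left(3 - 2\right)\right) + 7\right) + 19 \left(- \frac{1}{20}\right)\right) = 3 + \left(\left(\left(9 + 1\right) + 7\right) - \frac{19}{20}\right) = 3 + \left(\left(10 + 7\right) - \frac{19}{20}\right) = 3 + \left(17 - \frac{19}{20}\right) = 3 + \frac{321}{20} = \frac{381}{20} \approx 19.05$)
$\left(-5 + \left(\left(3 - 1\right) 2 + 6\right)\right) t = \left(-5 + \left(\left(3 - 1\right) 2 + 6\right)\right) \frac{381}{20} = \left(-5 + \left(2 \cdot 2 + 6\right)\right) \frac{381}{20} = \left(-5 + \left(4 + 6\right)\right) \frac{381}{20} = \left(-5 + 10\right) \frac{381}{20} = 5 \cdot \frac{381}{20} = \frac{381}{4}$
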